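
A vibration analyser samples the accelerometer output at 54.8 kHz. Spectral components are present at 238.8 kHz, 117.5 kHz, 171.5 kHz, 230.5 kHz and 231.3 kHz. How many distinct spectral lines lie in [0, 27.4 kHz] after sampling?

fs/2 = 27.4 kHz.
238.8 kHz mod fs = 19.6 kHz.
19.6 kHz ≤ fs/2 = 27.4 kHz, appears at 19.6 kHz.
117.5 kHz mod fs = 7.9 kHz.
7.9 kHz ≤ fs/2 = 27.4 kHz, appears at 7.9 kHz.
171.5 kHz mod fs = 7.1 kHz.
7.1 kHz ≤ fs/2 = 27.4 kHz, appears at 7.1 kHz.
230.5 kHz mod fs = 11.3 kHz.
11.3 kHz ≤ fs/2 = 27.4 kHz, appears at 11.3 kHz.
231.3 kHz mod fs = 12.1 kHz.
12.1 kHz ≤ fs/2 = 27.4 kHz, appears at 12.1 kHz.
Distinct values: {7.1 kHz, 7.9 kHz, 11.3 kHz, 12.1 kHz, 19.6 kHz} → 5.

5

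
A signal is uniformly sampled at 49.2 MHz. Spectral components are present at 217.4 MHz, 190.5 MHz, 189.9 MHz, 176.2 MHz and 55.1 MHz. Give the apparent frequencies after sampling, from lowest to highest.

5.9 MHz, 6.3 MHz, 6.9 MHz, 20.6 MHz

fs/2 = 24.6 MHz.
217.4 MHz mod fs = 20.6 MHz.
20.6 MHz ≤ fs/2 = 24.6 MHz, appears at 20.6 MHz.
190.5 MHz mod fs = 42.9 MHz.
42.9 MHz > fs/2 = 24.6 MHz, folds to fs − 42.9 MHz = 6.3 MHz.
189.9 MHz mod fs = 42.3 MHz.
42.3 MHz > fs/2 = 24.6 MHz, folds to fs − 42.3 MHz = 6.9 MHz.
176.2 MHz mod fs = 28.6 MHz.
28.6 MHz > fs/2 = 24.6 MHz, folds to fs − 28.6 MHz = 20.6 MHz.
55.1 MHz mod fs = 5.9 MHz.
5.9 MHz ≤ fs/2 = 24.6 MHz, appears at 5.9 MHz.
Distinct values: {5.9 MHz, 6.3 MHz, 6.9 MHz, 20.6 MHz}.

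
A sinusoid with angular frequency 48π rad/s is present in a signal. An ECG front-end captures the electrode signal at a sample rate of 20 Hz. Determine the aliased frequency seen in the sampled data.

4 Hz

ω = 48π rad/s → f = ω/(2π) = 24 Hz.
24 Hz mod fs = 4 Hz.
4 Hz ≤ fs/2 = 10 Hz, appears at 4 Hz.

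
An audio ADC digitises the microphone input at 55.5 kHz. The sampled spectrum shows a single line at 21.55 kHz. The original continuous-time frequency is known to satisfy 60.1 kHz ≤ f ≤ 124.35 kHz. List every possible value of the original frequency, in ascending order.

77.05 kHz, 89.45 kHz

Frequencies that alias to 21.55 kHz are k·fs ± 21.55 kHz for integer k ≥ 0.
k=0: 21.55 kHz.
k=1: 33.95 kHz, 77.05 kHz.
k=2: 89.45 kHz, 132.55 kHz.
k=3: 144.95 kHz, 188.05 kHz.
Within [60.1 kHz, 124.35 kHz]: 77.05 kHz, 89.45 kHz.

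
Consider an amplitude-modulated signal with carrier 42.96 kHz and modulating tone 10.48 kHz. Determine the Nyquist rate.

106.88 kHz

AM sidebands sit at fc ± fm = 32.48 kHz and 53.44 kHz.
Highest-frequency component: 53.44 kHz.
Nyquist rate = 2 × 53.44 kHz = 106.88 kHz.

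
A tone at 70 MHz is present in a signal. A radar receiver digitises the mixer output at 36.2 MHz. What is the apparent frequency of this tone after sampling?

2.4 MHz

70 MHz mod fs = 33.8 MHz.
33.8 MHz > fs/2 = 18.1 MHz, folds to fs − 33.8 MHz = 2.4 MHz.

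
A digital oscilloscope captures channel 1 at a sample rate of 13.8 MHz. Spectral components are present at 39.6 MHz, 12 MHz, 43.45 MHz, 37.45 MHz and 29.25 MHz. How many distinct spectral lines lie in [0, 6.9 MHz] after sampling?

4

fs/2 = 6.9 MHz.
39.6 MHz mod fs = 12 MHz.
12 MHz > fs/2 = 6.9 MHz, folds to fs − 12 MHz = 1.8 MHz.
12 MHz > fs/2 = 6.9 MHz, folds to fs − 12 MHz = 1.8 MHz.
43.45 MHz mod fs = 2.05 MHz.
2.05 MHz ≤ fs/2 = 6.9 MHz, appears at 2.05 MHz.
37.45 MHz mod fs = 9.85 MHz.
9.85 MHz > fs/2 = 6.9 MHz, folds to fs − 9.85 MHz = 3.95 MHz.
29.25 MHz mod fs = 1.65 MHz.
1.65 MHz ≤ fs/2 = 6.9 MHz, appears at 1.65 MHz.
Distinct values: {1.65 MHz, 1.8 MHz, 2.05 MHz, 3.95 MHz} → 4.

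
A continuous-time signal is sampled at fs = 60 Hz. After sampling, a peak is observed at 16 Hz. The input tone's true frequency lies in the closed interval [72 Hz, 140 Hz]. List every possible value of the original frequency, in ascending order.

76 Hz, 104 Hz, 136 Hz

Frequencies that alias to 16 Hz are k·fs ± 16 Hz for integer k ≥ 0.
k=0: 16 Hz.
k=1: 44 Hz, 76 Hz.
k=2: 104 Hz, 136 Hz.
k=3: 164 Hz, 196 Hz.
Within [72 Hz, 140 Hz]: 76 Hz, 104 Hz, 136 Hz.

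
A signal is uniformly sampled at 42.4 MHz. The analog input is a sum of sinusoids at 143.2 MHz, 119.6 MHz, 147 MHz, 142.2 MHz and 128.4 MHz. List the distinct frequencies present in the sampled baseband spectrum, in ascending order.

fs/2 = 21.2 MHz.
143.2 MHz mod fs = 16 MHz.
16 MHz ≤ fs/2 = 21.2 MHz, appears at 16 MHz.
119.6 MHz mod fs = 34.8 MHz.
34.8 MHz > fs/2 = 21.2 MHz, folds to fs − 34.8 MHz = 7.6 MHz.
147 MHz mod fs = 19.8 MHz.
19.8 MHz ≤ fs/2 = 21.2 MHz, appears at 19.8 MHz.
142.2 MHz mod fs = 15 MHz.
15 MHz ≤ fs/2 = 21.2 MHz, appears at 15 MHz.
128.4 MHz mod fs = 1.2 MHz.
1.2 MHz ≤ fs/2 = 21.2 MHz, appears at 1.2 MHz.
Distinct values: {1.2 MHz, 7.6 MHz, 15 MHz, 16 MHz, 19.8 MHz}.

1.2 MHz, 7.6 MHz, 15 MHz, 16 MHz, 19.8 MHz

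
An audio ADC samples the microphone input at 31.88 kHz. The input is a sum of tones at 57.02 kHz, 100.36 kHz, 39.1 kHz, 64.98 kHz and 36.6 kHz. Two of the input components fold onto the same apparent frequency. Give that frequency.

fs/2 = 15.94 kHz.
57.02 kHz mod fs = 25.14 kHz.
25.14 kHz > fs/2 = 15.94 kHz, folds to fs − 25.14 kHz = 6.74 kHz.
100.36 kHz mod fs = 4.72 kHz.
4.72 kHz ≤ fs/2 = 15.94 kHz, appears at 4.72 kHz.
39.1 kHz mod fs = 7.22 kHz.
7.22 kHz ≤ fs/2 = 15.94 kHz, appears at 7.22 kHz.
64.98 kHz mod fs = 1.22 kHz.
1.22 kHz ≤ fs/2 = 15.94 kHz, appears at 1.22 kHz.
36.6 kHz mod fs = 4.72 kHz.
4.72 kHz ≤ fs/2 = 15.94 kHz, appears at 4.72 kHz.
36.6 kHz and 100.36 kHz both map to 4.72 kHz.

4.72 kHz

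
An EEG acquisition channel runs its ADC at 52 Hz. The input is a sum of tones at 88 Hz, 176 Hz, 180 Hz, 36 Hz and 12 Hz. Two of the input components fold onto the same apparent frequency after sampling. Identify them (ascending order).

fs/2 = 26 Hz.
88 Hz mod fs = 36 Hz.
36 Hz > fs/2 = 26 Hz, folds to fs − 36 Hz = 16 Hz.
176 Hz mod fs = 20 Hz.
20 Hz ≤ fs/2 = 26 Hz, appears at 20 Hz.
180 Hz mod fs = 24 Hz.
24 Hz ≤ fs/2 = 26 Hz, appears at 24 Hz.
36 Hz > fs/2 = 26 Hz, folds to fs − 36 Hz = 16 Hz.
12 Hz ≤ fs/2 = 26 Hz, passes unchanged.
36 Hz and 88 Hz both map to 16 Hz.

36 Hz, 88 Hz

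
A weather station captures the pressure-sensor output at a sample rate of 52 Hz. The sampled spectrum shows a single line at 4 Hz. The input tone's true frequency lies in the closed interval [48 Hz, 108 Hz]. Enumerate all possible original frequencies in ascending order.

Frequencies that alias to 4 Hz are k·fs ± 4 Hz for integer k ≥ 0.
k=0: 4 Hz.
k=1: 48 Hz, 56 Hz.
k=2: 100 Hz, 108 Hz.
k=3: 152 Hz, 160 Hz.
Within [48 Hz, 108 Hz]: 48 Hz, 56 Hz, 100 Hz, 108 Hz.

48 Hz, 56 Hz, 100 Hz, 108 Hz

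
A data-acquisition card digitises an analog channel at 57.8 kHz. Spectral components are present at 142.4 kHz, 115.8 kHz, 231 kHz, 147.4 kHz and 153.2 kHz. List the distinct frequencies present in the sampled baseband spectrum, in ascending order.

0.2 kHz, 20.2 kHz, 26 kHz, 26.8 kHz

fs/2 = 28.9 kHz.
142.4 kHz mod fs = 26.8 kHz.
26.8 kHz ≤ fs/2 = 28.9 kHz, appears at 26.8 kHz.
115.8 kHz mod fs = 0.2 kHz.
0.2 kHz ≤ fs/2 = 28.9 kHz, appears at 0.2 kHz.
231 kHz mod fs = 57.6 kHz.
57.6 kHz > fs/2 = 28.9 kHz, folds to fs − 57.6 kHz = 0.2 kHz.
147.4 kHz mod fs = 31.8 kHz.
31.8 kHz > fs/2 = 28.9 kHz, folds to fs − 31.8 kHz = 26 kHz.
153.2 kHz mod fs = 37.6 kHz.
37.6 kHz > fs/2 = 28.9 kHz, folds to fs − 37.6 kHz = 20.2 kHz.
Distinct values: {0.2 kHz, 20.2 kHz, 26 kHz, 26.8 kHz}.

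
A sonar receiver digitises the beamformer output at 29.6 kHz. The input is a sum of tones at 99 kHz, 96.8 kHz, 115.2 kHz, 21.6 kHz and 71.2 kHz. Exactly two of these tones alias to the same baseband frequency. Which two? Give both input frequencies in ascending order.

fs/2 = 14.8 kHz.
99 kHz mod fs = 10.2 kHz.
10.2 kHz ≤ fs/2 = 14.8 kHz, appears at 10.2 kHz.
96.8 kHz mod fs = 8 kHz.
8 kHz ≤ fs/2 = 14.8 kHz, appears at 8 kHz.
115.2 kHz mod fs = 26.4 kHz.
26.4 kHz > fs/2 = 14.8 kHz, folds to fs − 26.4 kHz = 3.2 kHz.
21.6 kHz > fs/2 = 14.8 kHz, folds to fs − 21.6 kHz = 8 kHz.
71.2 kHz mod fs = 12 kHz.
12 kHz ≤ fs/2 = 14.8 kHz, appears at 12 kHz.
21.6 kHz and 96.8 kHz both map to 8 kHz.

21.6 kHz, 96.8 kHz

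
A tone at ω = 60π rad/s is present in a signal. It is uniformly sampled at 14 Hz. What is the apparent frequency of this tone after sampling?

ω = 60π rad/s → f = ω/(2π) = 30 Hz.
30 Hz mod fs = 2 Hz.
2 Hz ≤ fs/2 = 7 Hz, appears at 2 Hz.

2 Hz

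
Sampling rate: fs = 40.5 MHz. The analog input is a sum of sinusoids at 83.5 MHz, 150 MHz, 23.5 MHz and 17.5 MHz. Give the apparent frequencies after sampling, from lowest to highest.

2.5 MHz, 12 MHz, 17 MHz, 17.5 MHz

fs/2 = 20.25 MHz.
83.5 MHz mod fs = 2.5 MHz.
2.5 MHz ≤ fs/2 = 20.25 MHz, appears at 2.5 MHz.
150 MHz mod fs = 28.5 MHz.
28.5 MHz > fs/2 = 20.25 MHz, folds to fs − 28.5 MHz = 12 MHz.
23.5 MHz > fs/2 = 20.25 MHz, folds to fs − 23.5 MHz = 17 MHz.
17.5 MHz ≤ fs/2 = 20.25 MHz, passes unchanged.
Distinct values: {2.5 MHz, 12 MHz, 17 MHz, 17.5 MHz}.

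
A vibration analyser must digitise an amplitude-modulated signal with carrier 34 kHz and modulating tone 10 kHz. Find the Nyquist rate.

88 kHz

AM sidebands sit at fc ± fm = 24 kHz and 44 kHz.
Highest-frequency component: 44 kHz.
Nyquist rate = 2 × 44 kHz = 88 kHz.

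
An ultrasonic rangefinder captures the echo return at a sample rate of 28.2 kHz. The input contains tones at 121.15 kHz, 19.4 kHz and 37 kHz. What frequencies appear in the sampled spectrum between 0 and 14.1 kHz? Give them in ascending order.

fs/2 = 14.1 kHz.
121.15 kHz mod fs = 8.35 kHz.
8.35 kHz ≤ fs/2 = 14.1 kHz, appears at 8.35 kHz.
19.4 kHz > fs/2 = 14.1 kHz, folds to fs − 19.4 kHz = 8.8 kHz.
37 kHz mod fs = 8.8 kHz.
8.8 kHz ≤ fs/2 = 14.1 kHz, appears at 8.8 kHz.
Distinct values: {8.35 kHz, 8.8 kHz}.

8.35 kHz, 8.8 kHz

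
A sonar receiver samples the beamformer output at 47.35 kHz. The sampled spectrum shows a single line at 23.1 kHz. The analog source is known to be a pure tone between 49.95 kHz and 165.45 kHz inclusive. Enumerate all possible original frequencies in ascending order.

Frequencies that alias to 23.1 kHz are k·fs ± 23.1 kHz for integer k ≥ 0.
k=0: 23.1 kHz.
k=1: 24.25 kHz, 70.45 kHz.
k=2: 71.6 kHz, 117.8 kHz.
k=3: 118.95 kHz, 165.15 kHz.
k=4: 166.3 kHz, 212.5 kHz.
Within [49.95 kHz, 165.45 kHz]: 70.45 kHz, 71.6 kHz, 117.8 kHz, 118.95 kHz, 165.15 kHz.

70.45 kHz, 71.6 kHz, 117.8 kHz, 118.95 kHz, 165.15 kHz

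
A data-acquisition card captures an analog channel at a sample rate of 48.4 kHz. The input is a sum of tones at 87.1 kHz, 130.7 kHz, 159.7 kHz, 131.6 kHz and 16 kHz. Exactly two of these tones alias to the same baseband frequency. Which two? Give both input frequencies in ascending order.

130.7 kHz, 159.7 kHz

fs/2 = 24.2 kHz.
87.1 kHz mod fs = 38.7 kHz.
38.7 kHz > fs/2 = 24.2 kHz, folds to fs − 38.7 kHz = 9.7 kHz.
130.7 kHz mod fs = 33.9 kHz.
33.9 kHz > fs/2 = 24.2 kHz, folds to fs − 33.9 kHz = 14.5 kHz.
159.7 kHz mod fs = 14.5 kHz.
14.5 kHz ≤ fs/2 = 24.2 kHz, appears at 14.5 kHz.
131.6 kHz mod fs = 34.8 kHz.
34.8 kHz > fs/2 = 24.2 kHz, folds to fs − 34.8 kHz = 13.6 kHz.
16 kHz ≤ fs/2 = 24.2 kHz, passes unchanged.
130.7 kHz and 159.7 kHz both map to 14.5 kHz.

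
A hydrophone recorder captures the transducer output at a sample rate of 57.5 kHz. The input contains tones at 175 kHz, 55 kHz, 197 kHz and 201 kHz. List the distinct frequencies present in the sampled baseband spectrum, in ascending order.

2.5 kHz, 24.5 kHz, 28.5 kHz

fs/2 = 28.75 kHz.
175 kHz mod fs = 2.5 kHz.
2.5 kHz ≤ fs/2 = 28.75 kHz, appears at 2.5 kHz.
55 kHz > fs/2 = 28.75 kHz, folds to fs − 55 kHz = 2.5 kHz.
197 kHz mod fs = 24.5 kHz.
24.5 kHz ≤ fs/2 = 28.75 kHz, appears at 24.5 kHz.
201 kHz mod fs = 28.5 kHz.
28.5 kHz ≤ fs/2 = 28.75 kHz, appears at 28.5 kHz.
Distinct values: {2.5 kHz, 24.5 kHz, 28.5 kHz}.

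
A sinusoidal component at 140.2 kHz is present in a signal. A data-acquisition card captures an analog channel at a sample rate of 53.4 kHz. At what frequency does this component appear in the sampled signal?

20 kHz

140.2 kHz mod fs = 33.4 kHz.
33.4 kHz > fs/2 = 26.7 kHz, folds to fs − 33.4 kHz = 20 kHz.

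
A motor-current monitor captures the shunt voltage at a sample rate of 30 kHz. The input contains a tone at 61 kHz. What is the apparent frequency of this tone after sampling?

61 kHz mod fs = 1 kHz.
1 kHz ≤ fs/2 = 15 kHz, appears at 1 kHz.

1 kHz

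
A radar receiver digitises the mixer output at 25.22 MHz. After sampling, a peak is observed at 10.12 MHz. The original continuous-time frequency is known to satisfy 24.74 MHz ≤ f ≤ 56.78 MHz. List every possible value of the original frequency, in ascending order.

35.34 MHz, 40.32 MHz

Frequencies that alias to 10.12 MHz are k·fs ± 10.12 MHz for integer k ≥ 0.
k=0: 10.12 MHz.
k=1: 15.1 MHz, 35.34 MHz.
k=2: 40.32 MHz, 60.56 MHz.
k=3: 65.54 MHz, 85.78 MHz.
Within [24.74 MHz, 56.78 MHz]: 35.34 MHz, 40.32 MHz.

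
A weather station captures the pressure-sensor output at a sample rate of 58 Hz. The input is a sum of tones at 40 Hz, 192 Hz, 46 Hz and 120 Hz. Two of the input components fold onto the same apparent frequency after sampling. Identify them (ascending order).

fs/2 = 29 Hz.
40 Hz > fs/2 = 29 Hz, folds to fs − 40 Hz = 18 Hz.
192 Hz mod fs = 18 Hz.
18 Hz ≤ fs/2 = 29 Hz, appears at 18 Hz.
46 Hz > fs/2 = 29 Hz, folds to fs − 46 Hz = 12 Hz.
120 Hz mod fs = 4 Hz.
4 Hz ≤ fs/2 = 29 Hz, appears at 4 Hz.
40 Hz and 192 Hz both map to 18 Hz.

40 Hz, 192 Hz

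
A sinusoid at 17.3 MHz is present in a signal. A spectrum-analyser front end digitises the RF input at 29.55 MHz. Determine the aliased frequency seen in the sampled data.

17.3 MHz > fs/2 = 14.775 MHz, folds to fs − 17.3 MHz = 12.25 MHz.

12.25 MHz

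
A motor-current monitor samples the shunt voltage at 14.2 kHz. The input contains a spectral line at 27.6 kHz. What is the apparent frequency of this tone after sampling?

27.6 kHz mod fs = 13.4 kHz.
13.4 kHz > fs/2 = 7.1 kHz, folds to fs − 13.4 kHz = 0.8 kHz.

0.8 kHz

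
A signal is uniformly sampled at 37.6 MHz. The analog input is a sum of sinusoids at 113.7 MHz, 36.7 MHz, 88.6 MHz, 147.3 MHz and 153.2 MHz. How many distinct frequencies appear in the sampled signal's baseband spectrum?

4

fs/2 = 18.8 MHz.
113.7 MHz mod fs = 0.9 MHz.
0.9 MHz ≤ fs/2 = 18.8 MHz, appears at 0.9 MHz.
36.7 MHz > fs/2 = 18.8 MHz, folds to fs − 36.7 MHz = 0.9 MHz.
88.6 MHz mod fs = 13.4 MHz.
13.4 MHz ≤ fs/2 = 18.8 MHz, appears at 13.4 MHz.
147.3 MHz mod fs = 34.5 MHz.
34.5 MHz > fs/2 = 18.8 MHz, folds to fs − 34.5 MHz = 3.1 MHz.
153.2 MHz mod fs = 2.8 MHz.
2.8 MHz ≤ fs/2 = 18.8 MHz, appears at 2.8 MHz.
Distinct values: {0.9 MHz, 2.8 MHz, 3.1 MHz, 13.4 MHz} → 4.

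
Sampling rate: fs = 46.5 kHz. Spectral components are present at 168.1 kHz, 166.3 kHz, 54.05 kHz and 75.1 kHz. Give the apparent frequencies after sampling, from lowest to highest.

fs/2 = 23.25 kHz.
168.1 kHz mod fs = 28.6 kHz.
28.6 kHz > fs/2 = 23.25 kHz, folds to fs − 28.6 kHz = 17.9 kHz.
166.3 kHz mod fs = 26.8 kHz.
26.8 kHz > fs/2 = 23.25 kHz, folds to fs − 26.8 kHz = 19.7 kHz.
54.05 kHz mod fs = 7.55 kHz.
7.55 kHz ≤ fs/2 = 23.25 kHz, appears at 7.55 kHz.
75.1 kHz mod fs = 28.6 kHz.
28.6 kHz > fs/2 = 23.25 kHz, folds to fs − 28.6 kHz = 17.9 kHz.
Distinct values: {7.55 kHz, 17.9 kHz, 19.7 kHz}.

7.55 kHz, 17.9 kHz, 19.7 kHz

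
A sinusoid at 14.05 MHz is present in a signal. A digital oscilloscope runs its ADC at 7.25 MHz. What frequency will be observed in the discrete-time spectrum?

0.45 MHz

14.05 MHz mod fs = 6.8 MHz.
6.8 MHz > fs/2 = 3.625 MHz, folds to fs − 6.8 MHz = 0.45 MHz.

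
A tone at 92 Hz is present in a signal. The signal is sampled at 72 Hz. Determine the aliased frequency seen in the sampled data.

92 Hz mod fs = 20 Hz.
20 Hz ≤ fs/2 = 36 Hz, appears at 20 Hz.

20 Hz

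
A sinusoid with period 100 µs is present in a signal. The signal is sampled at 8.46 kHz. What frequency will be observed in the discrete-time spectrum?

T = 100 µs → f = 1/T = 10 kHz.
10 kHz mod fs = 1.54 kHz.
1.54 kHz ≤ fs/2 = 4.23 kHz, appears at 1.54 kHz.

1.54 kHz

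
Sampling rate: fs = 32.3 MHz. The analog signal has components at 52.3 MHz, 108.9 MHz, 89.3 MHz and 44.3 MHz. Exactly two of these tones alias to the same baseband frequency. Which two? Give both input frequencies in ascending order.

fs/2 = 16.15 MHz.
52.3 MHz mod fs = 20 MHz.
20 MHz > fs/2 = 16.15 MHz, folds to fs − 20 MHz = 12.3 MHz.
108.9 MHz mod fs = 12 MHz.
12 MHz ≤ fs/2 = 16.15 MHz, appears at 12 MHz.
89.3 MHz mod fs = 24.7 MHz.
24.7 MHz > fs/2 = 16.15 MHz, folds to fs − 24.7 MHz = 7.6 MHz.
44.3 MHz mod fs = 12 MHz.
12 MHz ≤ fs/2 = 16.15 MHz, appears at 12 MHz.
44.3 MHz and 108.9 MHz both map to 12 MHz.

44.3 MHz, 108.9 MHz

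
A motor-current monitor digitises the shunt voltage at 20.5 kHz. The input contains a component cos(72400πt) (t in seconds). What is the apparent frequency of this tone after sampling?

4.8 kHz

ω = 72400π rad/s → f = ω/(2π) = 36200 Hz = 36.2 kHz.
36.2 kHz mod fs = 15.7 kHz.
15.7 kHz > fs/2 = 10.25 kHz, folds to fs − 15.7 kHz = 4.8 kHz.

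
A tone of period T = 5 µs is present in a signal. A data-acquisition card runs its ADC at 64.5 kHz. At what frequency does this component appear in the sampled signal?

6.5 kHz

T = 5 µs → f = 1/T = 200 kHz.
200 kHz mod fs = 6.5 kHz.
6.5 kHz ≤ fs/2 = 32.25 kHz, appears at 6.5 kHz.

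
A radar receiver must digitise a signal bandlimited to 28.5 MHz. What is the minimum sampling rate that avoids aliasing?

57 MHz

Nyquist rate = 2 × 28.5 MHz = 57 MHz.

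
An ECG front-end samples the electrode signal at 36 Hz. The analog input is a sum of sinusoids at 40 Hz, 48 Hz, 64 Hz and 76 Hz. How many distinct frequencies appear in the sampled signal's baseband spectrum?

3

fs/2 = 18 Hz.
40 Hz mod fs = 4 Hz.
4 Hz ≤ fs/2 = 18 Hz, appears at 4 Hz.
48 Hz mod fs = 12 Hz.
12 Hz ≤ fs/2 = 18 Hz, appears at 12 Hz.
64 Hz mod fs = 28 Hz.
28 Hz > fs/2 = 18 Hz, folds to fs − 28 Hz = 8 Hz.
76 Hz mod fs = 4 Hz.
4 Hz ≤ fs/2 = 18 Hz, appears at 4 Hz.
Distinct values: {4 Hz, 8 Hz, 12 Hz} → 3.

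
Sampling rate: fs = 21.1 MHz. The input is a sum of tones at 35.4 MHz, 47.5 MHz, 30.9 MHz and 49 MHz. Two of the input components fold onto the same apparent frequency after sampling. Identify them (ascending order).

fs/2 = 10.55 MHz.
35.4 MHz mod fs = 14.3 MHz.
14.3 MHz > fs/2 = 10.55 MHz, folds to fs − 14.3 MHz = 6.8 MHz.
47.5 MHz mod fs = 5.3 MHz.
5.3 MHz ≤ fs/2 = 10.55 MHz, appears at 5.3 MHz.
30.9 MHz mod fs = 9.8 MHz.
9.8 MHz ≤ fs/2 = 10.55 MHz, appears at 9.8 MHz.
49 MHz mod fs = 6.8 MHz.
6.8 MHz ≤ fs/2 = 10.55 MHz, appears at 6.8 MHz.
35.4 MHz and 49 MHz both map to 6.8 MHz.

35.4 MHz, 49 MHz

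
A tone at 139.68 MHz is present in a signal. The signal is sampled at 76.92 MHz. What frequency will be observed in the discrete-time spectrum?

139.68 MHz mod fs = 62.76 MHz.
62.76 MHz > fs/2 = 38.46 MHz, folds to fs − 62.76 MHz = 14.16 MHz.

14.16 MHz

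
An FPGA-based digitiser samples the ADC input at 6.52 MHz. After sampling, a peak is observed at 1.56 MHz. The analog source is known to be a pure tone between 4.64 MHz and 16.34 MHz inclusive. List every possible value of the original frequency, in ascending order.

Frequencies that alias to 1.56 MHz are k·fs ± 1.56 MHz for integer k ≥ 0.
k=0: 1.56 MHz.
k=1: 4.96 MHz, 8.08 MHz.
k=2: 11.48 MHz, 14.6 MHz.
k=3: 18 MHz, 21.12 MHz.
Within [4.64 MHz, 16.34 MHz]: 4.96 MHz, 8.08 MHz, 11.48 MHz, 14.6 MHz.

4.96 MHz, 8.08 MHz, 11.48 MHz, 14.6 MHz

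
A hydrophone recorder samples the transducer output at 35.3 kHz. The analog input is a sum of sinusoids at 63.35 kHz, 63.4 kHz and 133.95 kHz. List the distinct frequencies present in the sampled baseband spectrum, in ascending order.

7.2 kHz, 7.25 kHz

fs/2 = 17.65 kHz.
63.35 kHz mod fs = 28.05 kHz.
28.05 kHz > fs/2 = 17.65 kHz, folds to fs − 28.05 kHz = 7.25 kHz.
63.4 kHz mod fs = 28.1 kHz.
28.1 kHz > fs/2 = 17.65 kHz, folds to fs − 28.1 kHz = 7.2 kHz.
133.95 kHz mod fs = 28.05 kHz.
28.05 kHz > fs/2 = 17.65 kHz, folds to fs − 28.05 kHz = 7.25 kHz.
Distinct values: {7.2 kHz, 7.25 kHz}.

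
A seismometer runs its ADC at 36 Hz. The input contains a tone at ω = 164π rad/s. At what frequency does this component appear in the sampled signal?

ω = 164π rad/s → f = ω/(2π) = 82 Hz.
82 Hz mod fs = 10 Hz.
10 Hz ≤ fs/2 = 18 Hz, appears at 10 Hz.

10 Hz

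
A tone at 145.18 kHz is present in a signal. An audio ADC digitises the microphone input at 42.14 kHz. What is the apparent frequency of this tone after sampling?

18.76 kHz

145.18 kHz mod fs = 18.76 kHz.
18.76 kHz ≤ fs/2 = 21.07 kHz, appears at 18.76 kHz.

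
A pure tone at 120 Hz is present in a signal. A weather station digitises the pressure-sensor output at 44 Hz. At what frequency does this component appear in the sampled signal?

12 Hz

120 Hz mod fs = 32 Hz.
32 Hz > fs/2 = 22 Hz, folds to fs − 32 Hz = 12 Hz.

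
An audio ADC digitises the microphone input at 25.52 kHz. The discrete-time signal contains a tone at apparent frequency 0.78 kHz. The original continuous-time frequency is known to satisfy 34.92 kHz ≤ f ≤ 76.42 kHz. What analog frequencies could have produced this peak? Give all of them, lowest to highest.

Frequencies that alias to 0.78 kHz are k·fs ± 0.78 kHz for integer k ≥ 0.
k=0: 0.78 kHz.
k=1: 24.74 kHz, 26.3 kHz.
k=2: 50.26 kHz, 51.82 kHz.
k=3: 75.78 kHz, 77.34 kHz.
k=4: 101.3 kHz, 102.86 kHz.
Within [34.92 kHz, 76.42 kHz]: 50.26 kHz, 51.82 kHz, 75.78 kHz.

50.26 kHz, 51.82 kHz, 75.78 kHz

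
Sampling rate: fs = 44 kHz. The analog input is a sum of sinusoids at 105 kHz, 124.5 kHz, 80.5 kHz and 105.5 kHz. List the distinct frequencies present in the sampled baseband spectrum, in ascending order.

fs/2 = 22 kHz.
105 kHz mod fs = 17 kHz.
17 kHz ≤ fs/2 = 22 kHz, appears at 17 kHz.
124.5 kHz mod fs = 36.5 kHz.
36.5 kHz > fs/2 = 22 kHz, folds to fs − 36.5 kHz = 7.5 kHz.
80.5 kHz mod fs = 36.5 kHz.
36.5 kHz > fs/2 = 22 kHz, folds to fs − 36.5 kHz = 7.5 kHz.
105.5 kHz mod fs = 17.5 kHz.
17.5 kHz ≤ fs/2 = 22 kHz, appears at 17.5 kHz.
Distinct values: {7.5 kHz, 17 kHz, 17.5 kHz}.

7.5 kHz, 17 kHz, 17.5 kHz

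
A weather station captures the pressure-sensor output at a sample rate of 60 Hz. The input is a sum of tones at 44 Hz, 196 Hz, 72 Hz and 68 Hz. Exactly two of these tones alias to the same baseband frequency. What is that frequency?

fs/2 = 30 Hz.
44 Hz > fs/2 = 30 Hz, folds to fs − 44 Hz = 16 Hz.
196 Hz mod fs = 16 Hz.
16 Hz ≤ fs/2 = 30 Hz, appears at 16 Hz.
72 Hz mod fs = 12 Hz.
12 Hz ≤ fs/2 = 30 Hz, appears at 12 Hz.
68 Hz mod fs = 8 Hz.
8 Hz ≤ fs/2 = 30 Hz, appears at 8 Hz.
44 Hz and 196 Hz both map to 16 Hz.

16 Hz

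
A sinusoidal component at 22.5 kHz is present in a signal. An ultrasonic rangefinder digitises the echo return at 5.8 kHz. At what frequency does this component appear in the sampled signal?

0.7 kHz

22.5 kHz mod fs = 5.1 kHz.
5.1 kHz > fs/2 = 2.9 kHz, folds to fs − 5.1 kHz = 0.7 kHz.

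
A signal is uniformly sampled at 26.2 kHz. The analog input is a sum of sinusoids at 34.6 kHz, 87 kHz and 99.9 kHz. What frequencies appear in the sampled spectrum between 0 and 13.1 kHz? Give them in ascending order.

4.9 kHz, 8.4 kHz

fs/2 = 13.1 kHz.
34.6 kHz mod fs = 8.4 kHz.
8.4 kHz ≤ fs/2 = 13.1 kHz, appears at 8.4 kHz.
87 kHz mod fs = 8.4 kHz.
8.4 kHz ≤ fs/2 = 13.1 kHz, appears at 8.4 kHz.
99.9 kHz mod fs = 21.3 kHz.
21.3 kHz > fs/2 = 13.1 kHz, folds to fs − 21.3 kHz = 4.9 kHz.
Distinct values: {4.9 kHz, 8.4 kHz}.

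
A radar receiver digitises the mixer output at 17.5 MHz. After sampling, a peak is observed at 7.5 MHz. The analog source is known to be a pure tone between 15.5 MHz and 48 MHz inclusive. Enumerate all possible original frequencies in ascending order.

Frequencies that alias to 7.5 MHz are k·fs ± 7.5 MHz for integer k ≥ 0.
k=0: 7.5 MHz.
k=1: 10 MHz, 25 MHz.
k=2: 27.5 MHz, 42.5 MHz.
k=3: 45 MHz, 60 MHz.
k=4: 62.5 MHz, 77.5 MHz.
Within [15.5 MHz, 48 MHz]: 25 MHz, 27.5 MHz, 42.5 MHz, 45 MHz.

25 MHz, 27.5 MHz, 42.5 MHz, 45 MHz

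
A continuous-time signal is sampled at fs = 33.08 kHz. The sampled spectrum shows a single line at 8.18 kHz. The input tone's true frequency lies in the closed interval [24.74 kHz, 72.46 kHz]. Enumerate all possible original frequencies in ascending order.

Frequencies that alias to 8.18 kHz are k·fs ± 8.18 kHz for integer k ≥ 0.
k=0: 8.18 kHz.
k=1: 24.9 kHz, 41.26 kHz.
k=2: 57.98 kHz, 74.34 kHz.
k=3: 91.06 kHz, 107.42 kHz.
Within [24.74 kHz, 72.46 kHz]: 24.9 kHz, 41.26 kHz, 57.98 kHz.

24.9 kHz, 41.26 kHz, 57.98 kHz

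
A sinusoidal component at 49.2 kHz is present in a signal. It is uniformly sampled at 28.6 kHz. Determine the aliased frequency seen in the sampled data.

8 kHz

49.2 kHz mod fs = 20.6 kHz.
20.6 kHz > fs/2 = 14.3 kHz, folds to fs − 20.6 kHz = 8 kHz.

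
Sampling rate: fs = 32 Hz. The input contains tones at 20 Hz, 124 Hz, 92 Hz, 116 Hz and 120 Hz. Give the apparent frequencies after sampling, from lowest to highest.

fs/2 = 16 Hz.
20 Hz > fs/2 = 16 Hz, folds to fs − 20 Hz = 12 Hz.
124 Hz mod fs = 28 Hz.
28 Hz > fs/2 = 16 Hz, folds to fs − 28 Hz = 4 Hz.
92 Hz mod fs = 28 Hz.
28 Hz > fs/2 = 16 Hz, folds to fs − 28 Hz = 4 Hz.
116 Hz mod fs = 20 Hz.
20 Hz > fs/2 = 16 Hz, folds to fs − 20 Hz = 12 Hz.
120 Hz mod fs = 24 Hz.
24 Hz > fs/2 = 16 Hz, folds to fs − 24 Hz = 8 Hz.
Distinct values: {4 Hz, 8 Hz, 12 Hz}.

4 Hz, 8 Hz, 12 Hz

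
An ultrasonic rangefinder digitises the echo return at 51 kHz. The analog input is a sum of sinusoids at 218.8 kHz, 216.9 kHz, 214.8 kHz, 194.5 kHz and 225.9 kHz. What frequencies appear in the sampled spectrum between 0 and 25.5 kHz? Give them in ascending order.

fs/2 = 25.5 kHz.
218.8 kHz mod fs = 14.8 kHz.
14.8 kHz ≤ fs/2 = 25.5 kHz, appears at 14.8 kHz.
216.9 kHz mod fs = 12.9 kHz.
12.9 kHz ≤ fs/2 = 25.5 kHz, appears at 12.9 kHz.
214.8 kHz mod fs = 10.8 kHz.
10.8 kHz ≤ fs/2 = 25.5 kHz, appears at 10.8 kHz.
194.5 kHz mod fs = 41.5 kHz.
41.5 kHz > fs/2 = 25.5 kHz, folds to fs − 41.5 kHz = 9.5 kHz.
225.9 kHz mod fs = 21.9 kHz.
21.9 kHz ≤ fs/2 = 25.5 kHz, appears at 21.9 kHz.
Distinct values: {9.5 kHz, 10.8 kHz, 12.9 kHz, 14.8 kHz, 21.9 kHz}.

9.5 kHz, 10.8 kHz, 12.9 kHz, 14.8 kHz, 21.9 kHz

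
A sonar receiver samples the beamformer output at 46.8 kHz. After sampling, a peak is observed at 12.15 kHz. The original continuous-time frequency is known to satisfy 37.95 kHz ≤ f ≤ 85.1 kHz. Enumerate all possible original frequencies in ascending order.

58.95 kHz, 81.45 kHz

Frequencies that alias to 12.15 kHz are k·fs ± 12.15 kHz for integer k ≥ 0.
k=0: 12.15 kHz.
k=1: 34.65 kHz, 58.95 kHz.
k=2: 81.45 kHz, 105.75 kHz.
k=3: 128.25 kHz, 152.55 kHz.
Within [37.95 kHz, 85.1 kHz]: 58.95 kHz, 81.45 kHz.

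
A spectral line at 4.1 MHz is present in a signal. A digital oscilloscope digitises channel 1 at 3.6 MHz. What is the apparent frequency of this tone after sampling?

4.1 MHz mod fs = 0.5 MHz.
0.5 MHz ≤ fs/2 = 1.8 MHz, appears at 0.5 MHz.

0.5 MHz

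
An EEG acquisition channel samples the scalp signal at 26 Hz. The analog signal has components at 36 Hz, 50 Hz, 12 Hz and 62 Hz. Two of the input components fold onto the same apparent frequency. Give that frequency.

fs/2 = 13 Hz.
36 Hz mod fs = 10 Hz.
10 Hz ≤ fs/2 = 13 Hz, appears at 10 Hz.
50 Hz mod fs = 24 Hz.
24 Hz > fs/2 = 13 Hz, folds to fs − 24 Hz = 2 Hz.
12 Hz ≤ fs/2 = 13 Hz, passes unchanged.
62 Hz mod fs = 10 Hz.
10 Hz ≤ fs/2 = 13 Hz, appears at 10 Hz.
36 Hz and 62 Hz both map to 10 Hz.

10 Hz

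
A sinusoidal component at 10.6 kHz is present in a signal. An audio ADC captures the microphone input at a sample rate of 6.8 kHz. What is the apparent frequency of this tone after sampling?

3 kHz

10.6 kHz mod fs = 3.8 kHz.
3.8 kHz > fs/2 = 3.4 kHz, folds to fs − 3.8 kHz = 3 kHz.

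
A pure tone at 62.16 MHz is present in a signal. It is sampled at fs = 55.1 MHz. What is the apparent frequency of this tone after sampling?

62.16 MHz mod fs = 7.06 MHz.
7.06 MHz ≤ fs/2 = 27.55 MHz, appears at 7.06 MHz.

7.06 MHz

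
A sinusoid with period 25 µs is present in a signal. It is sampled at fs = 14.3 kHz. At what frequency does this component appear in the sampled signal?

T = 25 µs → f = 1/T = 40 kHz.
40 kHz mod fs = 11.4 kHz.
11.4 kHz > fs/2 = 7.15 kHz, folds to fs − 11.4 kHz = 2.9 kHz.

2.9 kHz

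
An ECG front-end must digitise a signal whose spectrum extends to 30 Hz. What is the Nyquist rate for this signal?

Nyquist rate = 2 × 30 Hz = 60 Hz.

60 Hz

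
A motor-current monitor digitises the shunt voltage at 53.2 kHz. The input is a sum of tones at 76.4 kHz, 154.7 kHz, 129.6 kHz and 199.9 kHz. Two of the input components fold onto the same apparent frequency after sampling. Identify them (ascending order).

fs/2 = 26.6 kHz.
76.4 kHz mod fs = 23.2 kHz.
23.2 kHz ≤ fs/2 = 26.6 kHz, appears at 23.2 kHz.
154.7 kHz mod fs = 48.3 kHz.
48.3 kHz > fs/2 = 26.6 kHz, folds to fs − 48.3 kHz = 4.9 kHz.
129.6 kHz mod fs = 23.2 kHz.
23.2 kHz ≤ fs/2 = 26.6 kHz, appears at 23.2 kHz.
199.9 kHz mod fs = 40.3 kHz.
40.3 kHz > fs/2 = 26.6 kHz, folds to fs − 40.3 kHz = 12.9 kHz.
76.4 kHz and 129.6 kHz both map to 23.2 kHz.

76.4 kHz, 129.6 kHz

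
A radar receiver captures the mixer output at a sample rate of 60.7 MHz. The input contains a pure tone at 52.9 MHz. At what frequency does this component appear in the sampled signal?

7.8 MHz

52.9 MHz > fs/2 = 30.35 MHz, folds to fs − 52.9 MHz = 7.8 MHz.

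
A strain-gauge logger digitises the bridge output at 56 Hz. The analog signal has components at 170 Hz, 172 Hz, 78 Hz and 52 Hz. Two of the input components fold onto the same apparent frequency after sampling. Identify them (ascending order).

52 Hz, 172 Hz

fs/2 = 28 Hz.
170 Hz mod fs = 2 Hz.
2 Hz ≤ fs/2 = 28 Hz, appears at 2 Hz.
172 Hz mod fs = 4 Hz.
4 Hz ≤ fs/2 = 28 Hz, appears at 4 Hz.
78 Hz mod fs = 22 Hz.
22 Hz ≤ fs/2 = 28 Hz, appears at 22 Hz.
52 Hz > fs/2 = 28 Hz, folds to fs − 52 Hz = 4 Hz.
52 Hz and 172 Hz both map to 4 Hz.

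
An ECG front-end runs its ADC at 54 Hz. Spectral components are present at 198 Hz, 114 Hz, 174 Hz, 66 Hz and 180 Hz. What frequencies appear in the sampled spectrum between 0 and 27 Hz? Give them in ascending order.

6 Hz, 12 Hz, 18 Hz

fs/2 = 27 Hz.
198 Hz mod fs = 36 Hz.
36 Hz > fs/2 = 27 Hz, folds to fs − 36 Hz = 18 Hz.
114 Hz mod fs = 6 Hz.
6 Hz ≤ fs/2 = 27 Hz, appears at 6 Hz.
174 Hz mod fs = 12 Hz.
12 Hz ≤ fs/2 = 27 Hz, appears at 12 Hz.
66 Hz mod fs = 12 Hz.
12 Hz ≤ fs/2 = 27 Hz, appears at 12 Hz.
180 Hz mod fs = 18 Hz.
18 Hz ≤ fs/2 = 27 Hz, appears at 18 Hz.
Distinct values: {6 Hz, 12 Hz, 18 Hz}.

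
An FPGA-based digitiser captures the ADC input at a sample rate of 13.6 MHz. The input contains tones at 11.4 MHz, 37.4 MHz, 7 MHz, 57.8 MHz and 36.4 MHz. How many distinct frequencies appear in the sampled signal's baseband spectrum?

fs/2 = 6.8 MHz.
11.4 MHz > fs/2 = 6.8 MHz, folds to fs − 11.4 MHz = 2.2 MHz.
37.4 MHz mod fs = 10.2 MHz.
10.2 MHz > fs/2 = 6.8 MHz, folds to fs − 10.2 MHz = 3.4 MHz.
7 MHz > fs/2 = 6.8 MHz, folds to fs − 7 MHz = 6.6 MHz.
57.8 MHz mod fs = 3.4 MHz.
3.4 MHz ≤ fs/2 = 6.8 MHz, appears at 3.4 MHz.
36.4 MHz mod fs = 9.2 MHz.
9.2 MHz > fs/2 = 6.8 MHz, folds to fs − 9.2 MHz = 4.4 MHz.
Distinct values: {2.2 MHz, 3.4 MHz, 4.4 MHz, 6.6 MHz} → 4.

4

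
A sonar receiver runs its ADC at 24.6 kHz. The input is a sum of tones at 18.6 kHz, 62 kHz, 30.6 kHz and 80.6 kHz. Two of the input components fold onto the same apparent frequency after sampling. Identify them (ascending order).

fs/2 = 12.3 kHz.
18.6 kHz > fs/2 = 12.3 kHz, folds to fs − 18.6 kHz = 6 kHz.
62 kHz mod fs = 12.8 kHz.
12.8 kHz > fs/2 = 12.3 kHz, folds to fs − 12.8 kHz = 11.8 kHz.
30.6 kHz mod fs = 6 kHz.
6 kHz ≤ fs/2 = 12.3 kHz, appears at 6 kHz.
80.6 kHz mod fs = 6.8 kHz.
6.8 kHz ≤ fs/2 = 12.3 kHz, appears at 6.8 kHz.
18.6 kHz and 30.6 kHz both map to 6 kHz.

18.6 kHz, 30.6 kHz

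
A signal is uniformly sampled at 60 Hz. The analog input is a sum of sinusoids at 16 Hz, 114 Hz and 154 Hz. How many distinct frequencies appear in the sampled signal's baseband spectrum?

3

fs/2 = 30 Hz.
16 Hz ≤ fs/2 = 30 Hz, passes unchanged.
114 Hz mod fs = 54 Hz.
54 Hz > fs/2 = 30 Hz, folds to fs − 54 Hz = 6 Hz.
154 Hz mod fs = 34 Hz.
34 Hz > fs/2 = 30 Hz, folds to fs − 34 Hz = 26 Hz.
Distinct values: {6 Hz, 16 Hz, 26 Hz} → 3.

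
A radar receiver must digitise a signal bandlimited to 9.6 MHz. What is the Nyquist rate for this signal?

Nyquist rate = 2 × 9.6 MHz = 19.2 MHz.

19.2 MHz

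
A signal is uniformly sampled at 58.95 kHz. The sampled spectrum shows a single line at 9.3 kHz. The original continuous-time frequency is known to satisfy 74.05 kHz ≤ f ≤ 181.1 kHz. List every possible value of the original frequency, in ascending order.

108.6 kHz, 127.2 kHz, 167.55 kHz

Frequencies that alias to 9.3 kHz are k·fs ± 9.3 kHz for integer k ≥ 0.
k=0: 9.3 kHz.
k=1: 49.65 kHz, 68.25 kHz.
k=2: 108.6 kHz, 127.2 kHz.
k=3: 167.55 kHz, 186.15 kHz.
k=4: 226.5 kHz, 245.1 kHz.
Within [74.05 kHz, 181.1 kHz]: 108.6 kHz, 127.2 kHz, 167.55 kHz.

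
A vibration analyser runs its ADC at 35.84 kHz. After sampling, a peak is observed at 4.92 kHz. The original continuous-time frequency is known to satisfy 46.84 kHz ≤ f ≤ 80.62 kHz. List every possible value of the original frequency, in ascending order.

66.76 kHz, 76.6 kHz

Frequencies that alias to 4.92 kHz are k·fs ± 4.92 kHz for integer k ≥ 0.
k=0: 4.92 kHz.
k=1: 30.92 kHz, 40.76 kHz.
k=2: 66.76 kHz, 76.6 kHz.
k=3: 102.6 kHz, 112.44 kHz.
Within [46.84 kHz, 80.62 kHz]: 66.76 kHz, 76.6 kHz.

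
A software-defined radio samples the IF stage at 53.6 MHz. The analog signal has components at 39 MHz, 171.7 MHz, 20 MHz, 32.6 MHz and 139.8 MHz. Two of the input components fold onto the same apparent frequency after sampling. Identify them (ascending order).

32.6 MHz, 139.8 MHz

fs/2 = 26.8 MHz.
39 MHz > fs/2 = 26.8 MHz, folds to fs − 39 MHz = 14.6 MHz.
171.7 MHz mod fs = 10.9 MHz.
10.9 MHz ≤ fs/2 = 26.8 MHz, appears at 10.9 MHz.
20 MHz ≤ fs/2 = 26.8 MHz, passes unchanged.
32.6 MHz > fs/2 = 26.8 MHz, folds to fs − 32.6 MHz = 21 MHz.
139.8 MHz mod fs = 32.6 MHz.
32.6 MHz > fs/2 = 26.8 MHz, folds to fs − 32.6 MHz = 21 MHz.
32.6 MHz and 139.8 MHz both map to 21 MHz.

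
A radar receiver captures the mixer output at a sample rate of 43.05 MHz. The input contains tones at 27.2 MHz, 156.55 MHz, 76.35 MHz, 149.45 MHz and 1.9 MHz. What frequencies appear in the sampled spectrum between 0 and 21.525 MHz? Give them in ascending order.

fs/2 = 21.525 MHz.
27.2 MHz > fs/2 = 21.525 MHz, folds to fs − 27.2 MHz = 15.85 MHz.
156.55 MHz mod fs = 27.4 MHz.
27.4 MHz > fs/2 = 21.525 MHz, folds to fs − 27.4 MHz = 15.65 MHz.
76.35 MHz mod fs = 33.3 MHz.
33.3 MHz > fs/2 = 21.525 MHz, folds to fs − 33.3 MHz = 9.75 MHz.
149.45 MHz mod fs = 20.3 MHz.
20.3 MHz ≤ fs/2 = 21.525 MHz, appears at 20.3 MHz.
1.9 MHz ≤ fs/2 = 21.525 MHz, passes unchanged.
Distinct values: {1.9 MHz, 9.75 MHz, 15.65 MHz, 15.85 MHz, 20.3 MHz}.

1.9 MHz, 9.75 MHz, 15.65 MHz, 15.85 MHz, 20.3 MHz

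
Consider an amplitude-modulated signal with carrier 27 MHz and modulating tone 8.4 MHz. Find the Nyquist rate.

70.8 MHz

AM sidebands sit at fc ± fm = 18.6 MHz and 35.4 MHz.
Highest-frequency component: 35.4 MHz.
Nyquist rate = 2 × 35.4 MHz = 70.8 MHz.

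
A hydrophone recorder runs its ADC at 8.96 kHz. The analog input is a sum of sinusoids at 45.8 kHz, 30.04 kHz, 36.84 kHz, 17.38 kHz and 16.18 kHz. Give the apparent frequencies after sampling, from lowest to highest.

0.54 kHz, 1 kHz, 1.74 kHz, 3.16 kHz

fs/2 = 4.48 kHz.
45.8 kHz mod fs = 1 kHz.
1 kHz ≤ fs/2 = 4.48 kHz, appears at 1 kHz.
30.04 kHz mod fs = 3.16 kHz.
3.16 kHz ≤ fs/2 = 4.48 kHz, appears at 3.16 kHz.
36.84 kHz mod fs = 1 kHz.
1 kHz ≤ fs/2 = 4.48 kHz, appears at 1 kHz.
17.38 kHz mod fs = 8.42 kHz.
8.42 kHz > fs/2 = 4.48 kHz, folds to fs − 8.42 kHz = 0.54 kHz.
16.18 kHz mod fs = 7.22 kHz.
7.22 kHz > fs/2 = 4.48 kHz, folds to fs − 7.22 kHz = 1.74 kHz.
Distinct values: {0.54 kHz, 1 kHz, 1.74 kHz, 3.16 kHz}.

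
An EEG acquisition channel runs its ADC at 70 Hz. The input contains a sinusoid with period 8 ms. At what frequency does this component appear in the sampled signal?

15 Hz

T = 8 ms → f = 1/T = 125 Hz.
125 Hz mod fs = 55 Hz.
55 Hz > fs/2 = 35 Hz, folds to fs − 55 Hz = 15 Hz.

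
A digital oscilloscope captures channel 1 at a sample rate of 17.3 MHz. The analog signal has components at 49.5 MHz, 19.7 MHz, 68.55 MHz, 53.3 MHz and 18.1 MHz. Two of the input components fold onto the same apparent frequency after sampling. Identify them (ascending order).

19.7 MHz, 49.5 MHz

fs/2 = 8.65 MHz.
49.5 MHz mod fs = 14.9 MHz.
14.9 MHz > fs/2 = 8.65 MHz, folds to fs − 14.9 MHz = 2.4 MHz.
19.7 MHz mod fs = 2.4 MHz.
2.4 MHz ≤ fs/2 = 8.65 MHz, appears at 2.4 MHz.
68.55 MHz mod fs = 16.65 MHz.
16.65 MHz > fs/2 = 8.65 MHz, folds to fs − 16.65 MHz = 0.65 MHz.
53.3 MHz mod fs = 1.4 MHz.
1.4 MHz ≤ fs/2 = 8.65 MHz, appears at 1.4 MHz.
18.1 MHz mod fs = 0.8 MHz.
0.8 MHz ≤ fs/2 = 8.65 MHz, appears at 0.8 MHz.
19.7 MHz and 49.5 MHz both map to 2.4 MHz.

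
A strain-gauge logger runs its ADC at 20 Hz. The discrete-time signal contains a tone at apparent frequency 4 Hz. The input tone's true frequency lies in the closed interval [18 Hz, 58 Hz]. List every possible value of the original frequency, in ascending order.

Frequencies that alias to 4 Hz are k·fs ± 4 Hz for integer k ≥ 0.
k=0: 4 Hz.
k=1: 16 Hz, 24 Hz.
k=2: 36 Hz, 44 Hz.
k=3: 56 Hz, 64 Hz.
k=4: 76 Hz, 84 Hz.
Within [18 Hz, 58 Hz]: 24 Hz, 36 Hz, 44 Hz, 56 Hz.

24 Hz, 36 Hz, 44 Hz, 56 Hz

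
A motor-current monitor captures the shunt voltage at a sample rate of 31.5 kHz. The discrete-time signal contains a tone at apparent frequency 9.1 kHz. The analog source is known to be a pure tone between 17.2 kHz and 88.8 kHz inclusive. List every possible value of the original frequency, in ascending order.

22.4 kHz, 40.6 kHz, 53.9 kHz, 72.1 kHz, 85.4 kHz

Frequencies that alias to 9.1 kHz are k·fs ± 9.1 kHz for integer k ≥ 0.
k=0: 9.1 kHz.
k=1: 22.4 kHz, 40.6 kHz.
k=2: 53.9 kHz, 72.1 kHz.
k=3: 85.4 kHz, 103.6 kHz.
k=4: 116.9 kHz, 135.1 kHz.
Within [17.2 kHz, 88.8 kHz]: 22.4 kHz, 40.6 kHz, 53.9 kHz, 72.1 kHz, 85.4 kHz.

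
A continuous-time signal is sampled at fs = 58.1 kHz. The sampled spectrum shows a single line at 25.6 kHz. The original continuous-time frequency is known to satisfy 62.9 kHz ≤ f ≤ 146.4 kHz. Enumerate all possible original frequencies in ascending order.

83.7 kHz, 90.6 kHz, 141.8 kHz

Frequencies that alias to 25.6 kHz are k·fs ± 25.6 kHz for integer k ≥ 0.
k=0: 25.6 kHz.
k=1: 32.5 kHz, 83.7 kHz.
k=2: 90.6 kHz, 141.8 kHz.
k=3: 148.7 kHz, 199.9 kHz.
Within [62.9 kHz, 146.4 kHz]: 83.7 kHz, 90.6 kHz, 141.8 kHz.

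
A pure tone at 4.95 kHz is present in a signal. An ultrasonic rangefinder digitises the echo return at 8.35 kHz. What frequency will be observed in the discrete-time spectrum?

3.4 kHz

4.95 kHz > fs/2 = 4.175 kHz, folds to fs − 4.95 kHz = 3.4 kHz.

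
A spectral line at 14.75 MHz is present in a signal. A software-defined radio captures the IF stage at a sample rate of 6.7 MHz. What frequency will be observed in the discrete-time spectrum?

14.75 MHz mod fs = 1.35 MHz.
1.35 MHz ≤ fs/2 = 3.35 MHz, appears at 1.35 MHz.

1.35 MHz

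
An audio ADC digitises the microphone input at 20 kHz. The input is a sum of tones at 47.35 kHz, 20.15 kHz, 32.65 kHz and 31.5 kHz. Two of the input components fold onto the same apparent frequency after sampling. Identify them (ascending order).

fs/2 = 10 kHz.
47.35 kHz mod fs = 7.35 kHz.
7.35 kHz ≤ fs/2 = 10 kHz, appears at 7.35 kHz.
20.15 kHz mod fs = 0.15 kHz.
0.15 kHz ≤ fs/2 = 10 kHz, appears at 0.15 kHz.
32.65 kHz mod fs = 12.65 kHz.
12.65 kHz > fs/2 = 10 kHz, folds to fs − 12.65 kHz = 7.35 kHz.
31.5 kHz mod fs = 11.5 kHz.
11.5 kHz > fs/2 = 10 kHz, folds to fs − 11.5 kHz = 8.5 kHz.
32.65 kHz and 47.35 kHz both map to 7.35 kHz.

32.65 kHz, 47.35 kHz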